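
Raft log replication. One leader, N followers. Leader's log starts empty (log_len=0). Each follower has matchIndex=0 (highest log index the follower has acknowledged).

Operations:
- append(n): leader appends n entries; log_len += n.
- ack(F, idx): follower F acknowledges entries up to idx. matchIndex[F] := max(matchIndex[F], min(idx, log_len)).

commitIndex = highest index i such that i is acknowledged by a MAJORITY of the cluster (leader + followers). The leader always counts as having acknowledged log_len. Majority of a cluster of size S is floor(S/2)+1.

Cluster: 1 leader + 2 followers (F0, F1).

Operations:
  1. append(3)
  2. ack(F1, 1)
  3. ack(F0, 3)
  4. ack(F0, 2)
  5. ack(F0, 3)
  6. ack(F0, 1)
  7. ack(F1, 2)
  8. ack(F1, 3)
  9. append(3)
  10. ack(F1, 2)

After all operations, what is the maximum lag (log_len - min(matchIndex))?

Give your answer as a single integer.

Answer: 3

Derivation:
Op 1: append 3 -> log_len=3
Op 2: F1 acks idx 1 -> match: F0=0 F1=1; commitIndex=1
Op 3: F0 acks idx 3 -> match: F0=3 F1=1; commitIndex=3
Op 4: F0 acks idx 2 -> match: F0=3 F1=1; commitIndex=3
Op 5: F0 acks idx 3 -> match: F0=3 F1=1; commitIndex=3
Op 6: F0 acks idx 1 -> match: F0=3 F1=1; commitIndex=3
Op 7: F1 acks idx 2 -> match: F0=3 F1=2; commitIndex=3
Op 8: F1 acks idx 3 -> match: F0=3 F1=3; commitIndex=3
Op 9: append 3 -> log_len=6
Op 10: F1 acks idx 2 -> match: F0=3 F1=3; commitIndex=3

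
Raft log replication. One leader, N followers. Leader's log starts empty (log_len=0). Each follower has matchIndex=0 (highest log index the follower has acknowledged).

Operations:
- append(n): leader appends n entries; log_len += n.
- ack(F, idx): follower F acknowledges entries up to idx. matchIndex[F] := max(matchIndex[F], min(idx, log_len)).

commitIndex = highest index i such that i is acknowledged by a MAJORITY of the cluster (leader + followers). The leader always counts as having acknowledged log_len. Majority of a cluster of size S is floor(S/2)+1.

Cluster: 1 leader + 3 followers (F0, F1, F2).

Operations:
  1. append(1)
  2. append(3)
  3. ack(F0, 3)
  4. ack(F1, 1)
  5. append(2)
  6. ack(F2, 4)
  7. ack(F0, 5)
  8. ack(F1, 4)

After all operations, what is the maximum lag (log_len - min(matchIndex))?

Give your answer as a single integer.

Op 1: append 1 -> log_len=1
Op 2: append 3 -> log_len=4
Op 3: F0 acks idx 3 -> match: F0=3 F1=0 F2=0; commitIndex=0
Op 4: F1 acks idx 1 -> match: F0=3 F1=1 F2=0; commitIndex=1
Op 5: append 2 -> log_len=6
Op 6: F2 acks idx 4 -> match: F0=3 F1=1 F2=4; commitIndex=3
Op 7: F0 acks idx 5 -> match: F0=5 F1=1 F2=4; commitIndex=4
Op 8: F1 acks idx 4 -> match: F0=5 F1=4 F2=4; commitIndex=4

Answer: 2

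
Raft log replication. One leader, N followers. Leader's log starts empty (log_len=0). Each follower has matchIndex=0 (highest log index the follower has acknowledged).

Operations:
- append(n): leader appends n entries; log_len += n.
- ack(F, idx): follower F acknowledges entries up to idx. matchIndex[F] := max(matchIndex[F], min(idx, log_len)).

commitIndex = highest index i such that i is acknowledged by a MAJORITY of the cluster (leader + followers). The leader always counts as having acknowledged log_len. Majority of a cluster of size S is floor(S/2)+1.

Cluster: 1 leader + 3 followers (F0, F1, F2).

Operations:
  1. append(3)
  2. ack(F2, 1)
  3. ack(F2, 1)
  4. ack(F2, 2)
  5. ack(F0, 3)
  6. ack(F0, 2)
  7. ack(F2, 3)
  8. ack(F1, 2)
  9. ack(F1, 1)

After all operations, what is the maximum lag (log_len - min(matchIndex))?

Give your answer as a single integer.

Op 1: append 3 -> log_len=3
Op 2: F2 acks idx 1 -> match: F0=0 F1=0 F2=1; commitIndex=0
Op 3: F2 acks idx 1 -> match: F0=0 F1=0 F2=1; commitIndex=0
Op 4: F2 acks idx 2 -> match: F0=0 F1=0 F2=2; commitIndex=0
Op 5: F0 acks idx 3 -> match: F0=3 F1=0 F2=2; commitIndex=2
Op 6: F0 acks idx 2 -> match: F0=3 F1=0 F2=2; commitIndex=2
Op 7: F2 acks idx 3 -> match: F0=3 F1=0 F2=3; commitIndex=3
Op 8: F1 acks idx 2 -> match: F0=3 F1=2 F2=3; commitIndex=3
Op 9: F1 acks idx 1 -> match: F0=3 F1=2 F2=3; commitIndex=3

Answer: 1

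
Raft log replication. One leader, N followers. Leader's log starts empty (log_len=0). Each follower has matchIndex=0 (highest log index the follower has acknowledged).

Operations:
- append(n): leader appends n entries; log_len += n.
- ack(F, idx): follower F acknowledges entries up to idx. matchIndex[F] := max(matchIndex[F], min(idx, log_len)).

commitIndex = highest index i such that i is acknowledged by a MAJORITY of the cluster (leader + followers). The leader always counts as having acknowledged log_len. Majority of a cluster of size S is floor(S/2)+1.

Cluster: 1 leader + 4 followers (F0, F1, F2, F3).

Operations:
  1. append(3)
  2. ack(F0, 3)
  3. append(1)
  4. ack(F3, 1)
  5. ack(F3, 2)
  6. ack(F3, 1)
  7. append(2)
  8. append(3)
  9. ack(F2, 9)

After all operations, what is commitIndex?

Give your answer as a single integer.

Answer: 3

Derivation:
Op 1: append 3 -> log_len=3
Op 2: F0 acks idx 3 -> match: F0=3 F1=0 F2=0 F3=0; commitIndex=0
Op 3: append 1 -> log_len=4
Op 4: F3 acks idx 1 -> match: F0=3 F1=0 F2=0 F3=1; commitIndex=1
Op 5: F3 acks idx 2 -> match: F0=3 F1=0 F2=0 F3=2; commitIndex=2
Op 6: F3 acks idx 1 -> match: F0=3 F1=0 F2=0 F3=2; commitIndex=2
Op 7: append 2 -> log_len=6
Op 8: append 3 -> log_len=9
Op 9: F2 acks idx 9 -> match: F0=3 F1=0 F2=9 F3=2; commitIndex=3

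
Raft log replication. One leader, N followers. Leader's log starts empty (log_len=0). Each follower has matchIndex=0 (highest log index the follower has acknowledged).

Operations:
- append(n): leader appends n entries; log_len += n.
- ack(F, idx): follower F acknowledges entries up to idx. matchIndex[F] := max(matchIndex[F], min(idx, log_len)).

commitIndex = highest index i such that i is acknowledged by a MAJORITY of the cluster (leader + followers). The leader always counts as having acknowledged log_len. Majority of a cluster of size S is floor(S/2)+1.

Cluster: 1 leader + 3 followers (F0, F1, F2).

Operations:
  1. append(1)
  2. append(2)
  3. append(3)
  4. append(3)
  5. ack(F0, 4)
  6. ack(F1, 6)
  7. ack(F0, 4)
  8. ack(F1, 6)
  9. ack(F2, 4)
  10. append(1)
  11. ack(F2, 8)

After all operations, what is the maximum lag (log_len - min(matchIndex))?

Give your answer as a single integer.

Answer: 6

Derivation:
Op 1: append 1 -> log_len=1
Op 2: append 2 -> log_len=3
Op 3: append 3 -> log_len=6
Op 4: append 3 -> log_len=9
Op 5: F0 acks idx 4 -> match: F0=4 F1=0 F2=0; commitIndex=0
Op 6: F1 acks idx 6 -> match: F0=4 F1=6 F2=0; commitIndex=4
Op 7: F0 acks idx 4 -> match: F0=4 F1=6 F2=0; commitIndex=4
Op 8: F1 acks idx 6 -> match: F0=4 F1=6 F2=0; commitIndex=4
Op 9: F2 acks idx 4 -> match: F0=4 F1=6 F2=4; commitIndex=4
Op 10: append 1 -> log_len=10
Op 11: F2 acks idx 8 -> match: F0=4 F1=6 F2=8; commitIndex=6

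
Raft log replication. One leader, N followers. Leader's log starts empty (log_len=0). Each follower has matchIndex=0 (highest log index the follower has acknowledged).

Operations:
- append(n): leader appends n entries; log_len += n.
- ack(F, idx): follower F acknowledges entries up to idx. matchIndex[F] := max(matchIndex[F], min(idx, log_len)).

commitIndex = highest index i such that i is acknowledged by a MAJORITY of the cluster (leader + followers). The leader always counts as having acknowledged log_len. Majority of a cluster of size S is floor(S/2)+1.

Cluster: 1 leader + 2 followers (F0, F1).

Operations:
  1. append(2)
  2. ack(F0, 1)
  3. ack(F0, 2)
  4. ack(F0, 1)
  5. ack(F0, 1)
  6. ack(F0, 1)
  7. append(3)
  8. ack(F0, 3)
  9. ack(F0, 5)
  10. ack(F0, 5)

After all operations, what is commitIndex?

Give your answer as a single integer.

Op 1: append 2 -> log_len=2
Op 2: F0 acks idx 1 -> match: F0=1 F1=0; commitIndex=1
Op 3: F0 acks idx 2 -> match: F0=2 F1=0; commitIndex=2
Op 4: F0 acks idx 1 -> match: F0=2 F1=0; commitIndex=2
Op 5: F0 acks idx 1 -> match: F0=2 F1=0; commitIndex=2
Op 6: F0 acks idx 1 -> match: F0=2 F1=0; commitIndex=2
Op 7: append 3 -> log_len=5
Op 8: F0 acks idx 3 -> match: F0=3 F1=0; commitIndex=3
Op 9: F0 acks idx 5 -> match: F0=5 F1=0; commitIndex=5
Op 10: F0 acks idx 5 -> match: F0=5 F1=0; commitIndex=5

Answer: 5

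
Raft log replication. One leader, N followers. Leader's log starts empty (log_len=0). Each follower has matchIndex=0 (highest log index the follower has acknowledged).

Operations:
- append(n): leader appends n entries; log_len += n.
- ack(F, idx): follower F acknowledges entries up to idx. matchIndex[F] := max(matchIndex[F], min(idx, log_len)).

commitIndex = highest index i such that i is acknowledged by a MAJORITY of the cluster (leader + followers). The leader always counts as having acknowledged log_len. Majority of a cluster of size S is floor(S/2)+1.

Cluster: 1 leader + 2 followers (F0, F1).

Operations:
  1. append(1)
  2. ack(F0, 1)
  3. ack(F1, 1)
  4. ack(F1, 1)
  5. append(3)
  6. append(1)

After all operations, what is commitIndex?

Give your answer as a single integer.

Op 1: append 1 -> log_len=1
Op 2: F0 acks idx 1 -> match: F0=1 F1=0; commitIndex=1
Op 3: F1 acks idx 1 -> match: F0=1 F1=1; commitIndex=1
Op 4: F1 acks idx 1 -> match: F0=1 F1=1; commitIndex=1
Op 5: append 3 -> log_len=4
Op 6: append 1 -> log_len=5

Answer: 1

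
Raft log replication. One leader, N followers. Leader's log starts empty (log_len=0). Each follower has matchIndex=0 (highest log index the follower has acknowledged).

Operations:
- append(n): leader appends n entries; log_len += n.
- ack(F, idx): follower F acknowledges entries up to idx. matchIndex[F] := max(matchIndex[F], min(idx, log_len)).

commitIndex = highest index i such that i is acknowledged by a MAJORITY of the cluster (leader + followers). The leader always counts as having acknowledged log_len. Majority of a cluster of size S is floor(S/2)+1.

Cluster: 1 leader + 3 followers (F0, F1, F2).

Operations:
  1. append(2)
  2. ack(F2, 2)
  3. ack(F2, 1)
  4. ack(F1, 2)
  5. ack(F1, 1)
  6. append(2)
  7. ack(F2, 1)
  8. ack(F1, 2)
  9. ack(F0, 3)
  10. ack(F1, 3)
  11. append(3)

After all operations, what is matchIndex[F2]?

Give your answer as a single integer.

Op 1: append 2 -> log_len=2
Op 2: F2 acks idx 2 -> match: F0=0 F1=0 F2=2; commitIndex=0
Op 3: F2 acks idx 1 -> match: F0=0 F1=0 F2=2; commitIndex=0
Op 4: F1 acks idx 2 -> match: F0=0 F1=2 F2=2; commitIndex=2
Op 5: F1 acks idx 1 -> match: F0=0 F1=2 F2=2; commitIndex=2
Op 6: append 2 -> log_len=4
Op 7: F2 acks idx 1 -> match: F0=0 F1=2 F2=2; commitIndex=2
Op 8: F1 acks idx 2 -> match: F0=0 F1=2 F2=2; commitIndex=2
Op 9: F0 acks idx 3 -> match: F0=3 F1=2 F2=2; commitIndex=2
Op 10: F1 acks idx 3 -> match: F0=3 F1=3 F2=2; commitIndex=3
Op 11: append 3 -> log_len=7

Answer: 2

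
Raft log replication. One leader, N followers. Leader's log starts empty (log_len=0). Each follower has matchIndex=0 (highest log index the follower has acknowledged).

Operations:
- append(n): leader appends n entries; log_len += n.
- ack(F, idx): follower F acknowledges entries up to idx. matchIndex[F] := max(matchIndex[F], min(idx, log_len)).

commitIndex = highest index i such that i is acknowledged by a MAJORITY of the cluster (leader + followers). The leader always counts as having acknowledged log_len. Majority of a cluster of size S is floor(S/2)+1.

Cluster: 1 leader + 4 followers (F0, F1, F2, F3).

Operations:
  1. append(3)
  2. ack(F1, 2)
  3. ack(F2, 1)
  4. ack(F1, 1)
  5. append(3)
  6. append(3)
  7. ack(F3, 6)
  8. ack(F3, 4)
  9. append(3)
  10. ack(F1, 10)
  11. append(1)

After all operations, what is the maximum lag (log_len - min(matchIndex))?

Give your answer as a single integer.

Op 1: append 3 -> log_len=3
Op 2: F1 acks idx 2 -> match: F0=0 F1=2 F2=0 F3=0; commitIndex=0
Op 3: F2 acks idx 1 -> match: F0=0 F1=2 F2=1 F3=0; commitIndex=1
Op 4: F1 acks idx 1 -> match: F0=0 F1=2 F2=1 F3=0; commitIndex=1
Op 5: append 3 -> log_len=6
Op 6: append 3 -> log_len=9
Op 7: F3 acks idx 6 -> match: F0=0 F1=2 F2=1 F3=6; commitIndex=2
Op 8: F3 acks idx 4 -> match: F0=0 F1=2 F2=1 F3=6; commitIndex=2
Op 9: append 3 -> log_len=12
Op 10: F1 acks idx 10 -> match: F0=0 F1=10 F2=1 F3=6; commitIndex=6
Op 11: append 1 -> log_len=13

Answer: 13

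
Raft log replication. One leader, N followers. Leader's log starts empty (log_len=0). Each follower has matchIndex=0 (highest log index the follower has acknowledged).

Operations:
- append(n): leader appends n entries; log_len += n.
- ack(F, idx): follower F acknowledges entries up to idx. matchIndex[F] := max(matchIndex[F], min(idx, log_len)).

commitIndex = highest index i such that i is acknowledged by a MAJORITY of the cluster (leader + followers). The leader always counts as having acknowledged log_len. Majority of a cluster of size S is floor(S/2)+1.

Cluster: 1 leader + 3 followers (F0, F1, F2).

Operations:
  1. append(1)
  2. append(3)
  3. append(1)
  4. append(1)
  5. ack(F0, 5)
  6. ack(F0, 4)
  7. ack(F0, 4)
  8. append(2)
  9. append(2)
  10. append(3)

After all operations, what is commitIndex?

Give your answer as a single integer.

Op 1: append 1 -> log_len=1
Op 2: append 3 -> log_len=4
Op 3: append 1 -> log_len=5
Op 4: append 1 -> log_len=6
Op 5: F0 acks idx 5 -> match: F0=5 F1=0 F2=0; commitIndex=0
Op 6: F0 acks idx 4 -> match: F0=5 F1=0 F2=0; commitIndex=0
Op 7: F0 acks idx 4 -> match: F0=5 F1=0 F2=0; commitIndex=0
Op 8: append 2 -> log_len=8
Op 9: append 2 -> log_len=10
Op 10: append 3 -> log_len=13

Answer: 0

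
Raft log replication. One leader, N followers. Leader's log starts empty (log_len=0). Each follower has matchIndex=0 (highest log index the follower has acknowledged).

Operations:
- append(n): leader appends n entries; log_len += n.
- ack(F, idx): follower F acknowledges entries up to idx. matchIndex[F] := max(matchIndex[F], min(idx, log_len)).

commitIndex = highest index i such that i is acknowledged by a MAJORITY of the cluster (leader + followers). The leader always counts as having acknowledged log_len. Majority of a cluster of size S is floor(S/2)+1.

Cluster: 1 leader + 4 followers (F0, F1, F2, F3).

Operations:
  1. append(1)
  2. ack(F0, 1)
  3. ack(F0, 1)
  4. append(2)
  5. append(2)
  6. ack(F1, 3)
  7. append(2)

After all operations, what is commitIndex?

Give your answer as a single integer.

Op 1: append 1 -> log_len=1
Op 2: F0 acks idx 1 -> match: F0=1 F1=0 F2=0 F3=0; commitIndex=0
Op 3: F0 acks idx 1 -> match: F0=1 F1=0 F2=0 F3=0; commitIndex=0
Op 4: append 2 -> log_len=3
Op 5: append 2 -> log_len=5
Op 6: F1 acks idx 3 -> match: F0=1 F1=3 F2=0 F3=0; commitIndex=1
Op 7: append 2 -> log_len=7

Answer: 1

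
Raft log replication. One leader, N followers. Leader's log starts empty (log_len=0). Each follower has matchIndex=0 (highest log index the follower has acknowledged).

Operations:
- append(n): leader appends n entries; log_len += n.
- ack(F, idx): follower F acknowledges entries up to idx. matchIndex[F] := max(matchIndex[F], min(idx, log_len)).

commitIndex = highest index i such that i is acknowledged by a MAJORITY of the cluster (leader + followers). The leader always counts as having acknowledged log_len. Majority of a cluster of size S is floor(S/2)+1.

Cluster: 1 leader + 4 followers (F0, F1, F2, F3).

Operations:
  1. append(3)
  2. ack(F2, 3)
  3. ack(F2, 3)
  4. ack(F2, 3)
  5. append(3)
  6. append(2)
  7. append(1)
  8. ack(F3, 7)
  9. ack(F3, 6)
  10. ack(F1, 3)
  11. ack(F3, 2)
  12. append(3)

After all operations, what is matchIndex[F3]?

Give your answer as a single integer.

Answer: 7

Derivation:
Op 1: append 3 -> log_len=3
Op 2: F2 acks idx 3 -> match: F0=0 F1=0 F2=3 F3=0; commitIndex=0
Op 3: F2 acks idx 3 -> match: F0=0 F1=0 F2=3 F3=0; commitIndex=0
Op 4: F2 acks idx 3 -> match: F0=0 F1=0 F2=3 F3=0; commitIndex=0
Op 5: append 3 -> log_len=6
Op 6: append 2 -> log_len=8
Op 7: append 1 -> log_len=9
Op 8: F3 acks idx 7 -> match: F0=0 F1=0 F2=3 F3=7; commitIndex=3
Op 9: F3 acks idx 6 -> match: F0=0 F1=0 F2=3 F3=7; commitIndex=3
Op 10: F1 acks idx 3 -> match: F0=0 F1=3 F2=3 F3=7; commitIndex=3
Op 11: F3 acks idx 2 -> match: F0=0 F1=3 F2=3 F3=7; commitIndex=3
Op 12: append 3 -> log_len=12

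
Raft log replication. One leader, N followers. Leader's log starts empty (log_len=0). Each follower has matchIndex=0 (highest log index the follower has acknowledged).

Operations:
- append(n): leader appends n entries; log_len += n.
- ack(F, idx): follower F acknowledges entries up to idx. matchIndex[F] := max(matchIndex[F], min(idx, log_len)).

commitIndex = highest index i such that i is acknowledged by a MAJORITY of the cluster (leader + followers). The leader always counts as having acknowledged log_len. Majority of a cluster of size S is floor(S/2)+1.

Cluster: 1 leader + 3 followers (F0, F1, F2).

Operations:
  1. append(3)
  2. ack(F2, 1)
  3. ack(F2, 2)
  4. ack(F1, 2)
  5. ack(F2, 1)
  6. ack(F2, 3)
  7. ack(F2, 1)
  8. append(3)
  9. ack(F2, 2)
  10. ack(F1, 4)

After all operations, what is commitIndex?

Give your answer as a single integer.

Answer: 3

Derivation:
Op 1: append 3 -> log_len=3
Op 2: F2 acks idx 1 -> match: F0=0 F1=0 F2=1; commitIndex=0
Op 3: F2 acks idx 2 -> match: F0=0 F1=0 F2=2; commitIndex=0
Op 4: F1 acks idx 2 -> match: F0=0 F1=2 F2=2; commitIndex=2
Op 5: F2 acks idx 1 -> match: F0=0 F1=2 F2=2; commitIndex=2
Op 6: F2 acks idx 3 -> match: F0=0 F1=2 F2=3; commitIndex=2
Op 7: F2 acks idx 1 -> match: F0=0 F1=2 F2=3; commitIndex=2
Op 8: append 3 -> log_len=6
Op 9: F2 acks idx 2 -> match: F0=0 F1=2 F2=3; commitIndex=2
Op 10: F1 acks idx 4 -> match: F0=0 F1=4 F2=3; commitIndex=3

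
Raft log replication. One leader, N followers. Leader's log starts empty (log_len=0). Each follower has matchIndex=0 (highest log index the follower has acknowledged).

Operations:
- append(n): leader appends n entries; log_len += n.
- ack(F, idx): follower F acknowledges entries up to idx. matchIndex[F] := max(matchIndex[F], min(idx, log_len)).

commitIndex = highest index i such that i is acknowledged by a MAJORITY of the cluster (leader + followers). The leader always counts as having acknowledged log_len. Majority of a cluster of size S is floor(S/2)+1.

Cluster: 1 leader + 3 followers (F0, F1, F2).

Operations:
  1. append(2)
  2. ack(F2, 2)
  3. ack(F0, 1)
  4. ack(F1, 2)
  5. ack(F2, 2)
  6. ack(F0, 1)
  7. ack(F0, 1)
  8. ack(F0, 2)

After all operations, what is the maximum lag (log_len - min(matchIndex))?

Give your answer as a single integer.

Answer: 0

Derivation:
Op 1: append 2 -> log_len=2
Op 2: F2 acks idx 2 -> match: F0=0 F1=0 F2=2; commitIndex=0
Op 3: F0 acks idx 1 -> match: F0=1 F1=0 F2=2; commitIndex=1
Op 4: F1 acks idx 2 -> match: F0=1 F1=2 F2=2; commitIndex=2
Op 5: F2 acks idx 2 -> match: F0=1 F1=2 F2=2; commitIndex=2
Op 6: F0 acks idx 1 -> match: F0=1 F1=2 F2=2; commitIndex=2
Op 7: F0 acks idx 1 -> match: F0=1 F1=2 F2=2; commitIndex=2
Op 8: F0 acks idx 2 -> match: F0=2 F1=2 F2=2; commitIndex=2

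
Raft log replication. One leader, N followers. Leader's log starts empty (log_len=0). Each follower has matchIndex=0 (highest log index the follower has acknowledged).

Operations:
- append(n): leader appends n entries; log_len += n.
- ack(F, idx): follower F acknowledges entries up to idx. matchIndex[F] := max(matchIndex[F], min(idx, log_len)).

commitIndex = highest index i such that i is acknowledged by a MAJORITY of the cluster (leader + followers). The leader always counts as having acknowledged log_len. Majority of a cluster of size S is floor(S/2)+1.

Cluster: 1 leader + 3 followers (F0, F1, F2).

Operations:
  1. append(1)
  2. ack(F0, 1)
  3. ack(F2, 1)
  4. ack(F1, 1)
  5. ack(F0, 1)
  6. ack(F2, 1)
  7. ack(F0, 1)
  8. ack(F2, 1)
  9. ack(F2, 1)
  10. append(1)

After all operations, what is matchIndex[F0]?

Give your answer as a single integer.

Answer: 1

Derivation:
Op 1: append 1 -> log_len=1
Op 2: F0 acks idx 1 -> match: F0=1 F1=0 F2=0; commitIndex=0
Op 3: F2 acks idx 1 -> match: F0=1 F1=0 F2=1; commitIndex=1
Op 4: F1 acks idx 1 -> match: F0=1 F1=1 F2=1; commitIndex=1
Op 5: F0 acks idx 1 -> match: F0=1 F1=1 F2=1; commitIndex=1
Op 6: F2 acks idx 1 -> match: F0=1 F1=1 F2=1; commitIndex=1
Op 7: F0 acks idx 1 -> match: F0=1 F1=1 F2=1; commitIndex=1
Op 8: F2 acks idx 1 -> match: F0=1 F1=1 F2=1; commitIndex=1
Op 9: F2 acks idx 1 -> match: F0=1 F1=1 F2=1; commitIndex=1
Op 10: append 1 -> log_len=2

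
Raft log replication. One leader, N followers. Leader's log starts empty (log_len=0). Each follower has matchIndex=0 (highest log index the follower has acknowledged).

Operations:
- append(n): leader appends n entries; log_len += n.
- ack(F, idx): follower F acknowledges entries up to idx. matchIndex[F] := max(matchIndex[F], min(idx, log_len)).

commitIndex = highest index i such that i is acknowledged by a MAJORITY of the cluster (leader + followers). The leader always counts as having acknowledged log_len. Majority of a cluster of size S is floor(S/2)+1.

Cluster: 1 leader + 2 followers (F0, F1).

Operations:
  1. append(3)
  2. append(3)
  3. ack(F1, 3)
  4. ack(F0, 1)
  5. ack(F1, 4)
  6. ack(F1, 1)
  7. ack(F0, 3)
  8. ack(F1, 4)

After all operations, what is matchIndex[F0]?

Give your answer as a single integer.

Op 1: append 3 -> log_len=3
Op 2: append 3 -> log_len=6
Op 3: F1 acks idx 3 -> match: F0=0 F1=3; commitIndex=3
Op 4: F0 acks idx 1 -> match: F0=1 F1=3; commitIndex=3
Op 5: F1 acks idx 4 -> match: F0=1 F1=4; commitIndex=4
Op 6: F1 acks idx 1 -> match: F0=1 F1=4; commitIndex=4
Op 7: F0 acks idx 3 -> match: F0=3 F1=4; commitIndex=4
Op 8: F1 acks idx 4 -> match: F0=3 F1=4; commitIndex=4

Answer: 3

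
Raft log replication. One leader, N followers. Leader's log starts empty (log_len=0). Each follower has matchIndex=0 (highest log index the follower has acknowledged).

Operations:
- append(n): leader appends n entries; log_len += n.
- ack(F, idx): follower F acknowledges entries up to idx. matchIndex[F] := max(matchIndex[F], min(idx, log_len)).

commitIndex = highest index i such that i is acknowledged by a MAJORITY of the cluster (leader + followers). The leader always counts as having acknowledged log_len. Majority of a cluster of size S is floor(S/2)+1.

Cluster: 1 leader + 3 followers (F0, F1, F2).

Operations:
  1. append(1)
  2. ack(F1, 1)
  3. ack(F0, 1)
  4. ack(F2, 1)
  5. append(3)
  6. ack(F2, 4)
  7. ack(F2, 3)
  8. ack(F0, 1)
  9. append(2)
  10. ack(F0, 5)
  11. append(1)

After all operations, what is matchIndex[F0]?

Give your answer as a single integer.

Answer: 5

Derivation:
Op 1: append 1 -> log_len=1
Op 2: F1 acks idx 1 -> match: F0=0 F1=1 F2=0; commitIndex=0
Op 3: F0 acks idx 1 -> match: F0=1 F1=1 F2=0; commitIndex=1
Op 4: F2 acks idx 1 -> match: F0=1 F1=1 F2=1; commitIndex=1
Op 5: append 3 -> log_len=4
Op 6: F2 acks idx 4 -> match: F0=1 F1=1 F2=4; commitIndex=1
Op 7: F2 acks idx 3 -> match: F0=1 F1=1 F2=4; commitIndex=1
Op 8: F0 acks idx 1 -> match: F0=1 F1=1 F2=4; commitIndex=1
Op 9: append 2 -> log_len=6
Op 10: F0 acks idx 5 -> match: F0=5 F1=1 F2=4; commitIndex=4
Op 11: append 1 -> log_len=7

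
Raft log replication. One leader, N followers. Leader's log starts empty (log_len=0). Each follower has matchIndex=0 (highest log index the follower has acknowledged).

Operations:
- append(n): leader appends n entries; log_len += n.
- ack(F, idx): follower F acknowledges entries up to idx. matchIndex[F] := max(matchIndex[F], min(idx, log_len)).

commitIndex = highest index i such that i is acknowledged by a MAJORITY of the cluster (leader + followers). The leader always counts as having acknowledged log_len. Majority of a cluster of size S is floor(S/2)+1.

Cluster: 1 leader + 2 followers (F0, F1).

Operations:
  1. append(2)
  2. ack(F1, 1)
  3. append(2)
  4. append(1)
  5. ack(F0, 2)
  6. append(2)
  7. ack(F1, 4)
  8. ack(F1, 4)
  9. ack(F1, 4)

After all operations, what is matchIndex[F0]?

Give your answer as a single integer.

Answer: 2

Derivation:
Op 1: append 2 -> log_len=2
Op 2: F1 acks idx 1 -> match: F0=0 F1=1; commitIndex=1
Op 3: append 2 -> log_len=4
Op 4: append 1 -> log_len=5
Op 5: F0 acks idx 2 -> match: F0=2 F1=1; commitIndex=2
Op 6: append 2 -> log_len=7
Op 7: F1 acks idx 4 -> match: F0=2 F1=4; commitIndex=4
Op 8: F1 acks idx 4 -> match: F0=2 F1=4; commitIndex=4
Op 9: F1 acks idx 4 -> match: F0=2 F1=4; commitIndex=4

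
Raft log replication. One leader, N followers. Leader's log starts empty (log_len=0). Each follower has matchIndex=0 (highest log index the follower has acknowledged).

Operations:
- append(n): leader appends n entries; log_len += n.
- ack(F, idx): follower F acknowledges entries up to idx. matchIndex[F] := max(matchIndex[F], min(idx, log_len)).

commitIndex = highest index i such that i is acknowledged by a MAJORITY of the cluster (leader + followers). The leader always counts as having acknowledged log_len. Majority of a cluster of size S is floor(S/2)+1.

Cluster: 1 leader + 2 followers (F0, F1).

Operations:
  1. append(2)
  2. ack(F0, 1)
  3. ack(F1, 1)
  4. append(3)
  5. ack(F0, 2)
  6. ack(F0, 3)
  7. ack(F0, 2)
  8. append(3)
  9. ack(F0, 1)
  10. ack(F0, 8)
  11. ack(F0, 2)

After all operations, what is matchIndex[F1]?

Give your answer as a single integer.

Op 1: append 2 -> log_len=2
Op 2: F0 acks idx 1 -> match: F0=1 F1=0; commitIndex=1
Op 3: F1 acks idx 1 -> match: F0=1 F1=1; commitIndex=1
Op 4: append 3 -> log_len=5
Op 5: F0 acks idx 2 -> match: F0=2 F1=1; commitIndex=2
Op 6: F0 acks idx 3 -> match: F0=3 F1=1; commitIndex=3
Op 7: F0 acks idx 2 -> match: F0=3 F1=1; commitIndex=3
Op 8: append 3 -> log_len=8
Op 9: F0 acks idx 1 -> match: F0=3 F1=1; commitIndex=3
Op 10: F0 acks idx 8 -> match: F0=8 F1=1; commitIndex=8
Op 11: F0 acks idx 2 -> match: F0=8 F1=1; commitIndex=8

Answer: 1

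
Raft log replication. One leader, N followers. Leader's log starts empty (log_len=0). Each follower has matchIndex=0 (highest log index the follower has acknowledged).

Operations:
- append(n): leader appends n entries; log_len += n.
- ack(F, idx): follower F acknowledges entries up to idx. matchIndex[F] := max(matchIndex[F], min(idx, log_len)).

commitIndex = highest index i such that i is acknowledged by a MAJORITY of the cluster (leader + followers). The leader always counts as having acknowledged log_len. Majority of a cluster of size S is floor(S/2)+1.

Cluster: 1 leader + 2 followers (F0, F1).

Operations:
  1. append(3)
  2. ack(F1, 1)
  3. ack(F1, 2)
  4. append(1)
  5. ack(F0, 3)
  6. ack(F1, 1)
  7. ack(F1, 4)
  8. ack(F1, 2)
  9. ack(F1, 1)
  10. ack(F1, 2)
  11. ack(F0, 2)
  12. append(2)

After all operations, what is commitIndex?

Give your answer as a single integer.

Op 1: append 3 -> log_len=3
Op 2: F1 acks idx 1 -> match: F0=0 F1=1; commitIndex=1
Op 3: F1 acks idx 2 -> match: F0=0 F1=2; commitIndex=2
Op 4: append 1 -> log_len=4
Op 5: F0 acks idx 3 -> match: F0=3 F1=2; commitIndex=3
Op 6: F1 acks idx 1 -> match: F0=3 F1=2; commitIndex=3
Op 7: F1 acks idx 4 -> match: F0=3 F1=4; commitIndex=4
Op 8: F1 acks idx 2 -> match: F0=3 F1=4; commitIndex=4
Op 9: F1 acks idx 1 -> match: F0=3 F1=4; commitIndex=4
Op 10: F1 acks idx 2 -> match: F0=3 F1=4; commitIndex=4
Op 11: F0 acks idx 2 -> match: F0=3 F1=4; commitIndex=4
Op 12: append 2 -> log_len=6

Answer: 4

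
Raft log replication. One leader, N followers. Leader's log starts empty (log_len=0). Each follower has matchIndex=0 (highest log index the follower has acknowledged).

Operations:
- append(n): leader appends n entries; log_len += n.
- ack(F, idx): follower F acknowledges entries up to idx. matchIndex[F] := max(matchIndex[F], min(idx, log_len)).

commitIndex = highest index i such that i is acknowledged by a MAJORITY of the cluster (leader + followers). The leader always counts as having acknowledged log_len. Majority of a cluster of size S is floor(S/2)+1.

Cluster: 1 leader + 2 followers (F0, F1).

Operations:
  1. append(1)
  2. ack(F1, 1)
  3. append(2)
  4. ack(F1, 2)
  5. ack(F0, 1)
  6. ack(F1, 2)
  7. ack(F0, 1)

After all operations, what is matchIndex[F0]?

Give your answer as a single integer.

Op 1: append 1 -> log_len=1
Op 2: F1 acks idx 1 -> match: F0=0 F1=1; commitIndex=1
Op 3: append 2 -> log_len=3
Op 4: F1 acks idx 2 -> match: F0=0 F1=2; commitIndex=2
Op 5: F0 acks idx 1 -> match: F0=1 F1=2; commitIndex=2
Op 6: F1 acks idx 2 -> match: F0=1 F1=2; commitIndex=2
Op 7: F0 acks idx 1 -> match: F0=1 F1=2; commitIndex=2

Answer: 1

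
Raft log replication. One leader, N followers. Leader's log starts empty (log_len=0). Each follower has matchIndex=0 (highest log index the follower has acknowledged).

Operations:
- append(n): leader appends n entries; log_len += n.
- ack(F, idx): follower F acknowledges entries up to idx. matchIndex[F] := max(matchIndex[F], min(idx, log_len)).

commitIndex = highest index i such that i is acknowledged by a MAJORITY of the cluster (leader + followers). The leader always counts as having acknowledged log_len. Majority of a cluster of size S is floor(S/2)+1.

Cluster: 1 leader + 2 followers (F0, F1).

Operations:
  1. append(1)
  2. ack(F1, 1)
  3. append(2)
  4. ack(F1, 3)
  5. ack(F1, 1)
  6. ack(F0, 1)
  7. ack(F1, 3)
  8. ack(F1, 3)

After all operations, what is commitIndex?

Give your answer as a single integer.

Op 1: append 1 -> log_len=1
Op 2: F1 acks idx 1 -> match: F0=0 F1=1; commitIndex=1
Op 3: append 2 -> log_len=3
Op 4: F1 acks idx 3 -> match: F0=0 F1=3; commitIndex=3
Op 5: F1 acks idx 1 -> match: F0=0 F1=3; commitIndex=3
Op 6: F0 acks idx 1 -> match: F0=1 F1=3; commitIndex=3
Op 7: F1 acks idx 3 -> match: F0=1 F1=3; commitIndex=3
Op 8: F1 acks idx 3 -> match: F0=1 F1=3; commitIndex=3

Answer: 3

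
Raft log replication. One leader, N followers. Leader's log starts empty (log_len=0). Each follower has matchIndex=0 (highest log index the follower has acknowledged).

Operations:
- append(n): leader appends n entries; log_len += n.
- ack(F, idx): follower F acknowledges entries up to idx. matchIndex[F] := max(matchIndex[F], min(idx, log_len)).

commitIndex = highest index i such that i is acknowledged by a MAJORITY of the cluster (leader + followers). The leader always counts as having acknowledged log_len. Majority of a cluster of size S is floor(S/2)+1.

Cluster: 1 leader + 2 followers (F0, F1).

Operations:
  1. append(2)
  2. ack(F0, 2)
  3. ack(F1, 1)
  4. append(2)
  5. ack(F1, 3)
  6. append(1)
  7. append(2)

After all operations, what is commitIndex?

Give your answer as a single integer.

Answer: 3

Derivation:
Op 1: append 2 -> log_len=2
Op 2: F0 acks idx 2 -> match: F0=2 F1=0; commitIndex=2
Op 3: F1 acks idx 1 -> match: F0=2 F1=1; commitIndex=2
Op 4: append 2 -> log_len=4
Op 5: F1 acks idx 3 -> match: F0=2 F1=3; commitIndex=3
Op 6: append 1 -> log_len=5
Op 7: append 2 -> log_len=7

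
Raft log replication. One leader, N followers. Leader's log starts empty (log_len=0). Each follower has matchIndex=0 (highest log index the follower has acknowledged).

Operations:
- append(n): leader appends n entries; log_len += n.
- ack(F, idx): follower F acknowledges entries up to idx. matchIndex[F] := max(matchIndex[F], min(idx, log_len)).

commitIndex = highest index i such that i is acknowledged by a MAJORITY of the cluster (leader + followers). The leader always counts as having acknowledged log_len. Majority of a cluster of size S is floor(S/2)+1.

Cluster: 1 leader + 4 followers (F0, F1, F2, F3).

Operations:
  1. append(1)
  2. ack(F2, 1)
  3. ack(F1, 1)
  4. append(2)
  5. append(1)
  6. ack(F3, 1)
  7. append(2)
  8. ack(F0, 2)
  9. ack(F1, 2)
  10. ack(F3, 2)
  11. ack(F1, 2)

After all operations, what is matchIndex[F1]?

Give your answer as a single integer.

Op 1: append 1 -> log_len=1
Op 2: F2 acks idx 1 -> match: F0=0 F1=0 F2=1 F3=0; commitIndex=0
Op 3: F1 acks idx 1 -> match: F0=0 F1=1 F2=1 F3=0; commitIndex=1
Op 4: append 2 -> log_len=3
Op 5: append 1 -> log_len=4
Op 6: F3 acks idx 1 -> match: F0=0 F1=1 F2=1 F3=1; commitIndex=1
Op 7: append 2 -> log_len=6
Op 8: F0 acks idx 2 -> match: F0=2 F1=1 F2=1 F3=1; commitIndex=1
Op 9: F1 acks idx 2 -> match: F0=2 F1=2 F2=1 F3=1; commitIndex=2
Op 10: F3 acks idx 2 -> match: F0=2 F1=2 F2=1 F3=2; commitIndex=2
Op 11: F1 acks idx 2 -> match: F0=2 F1=2 F2=1 F3=2; commitIndex=2

Answer: 2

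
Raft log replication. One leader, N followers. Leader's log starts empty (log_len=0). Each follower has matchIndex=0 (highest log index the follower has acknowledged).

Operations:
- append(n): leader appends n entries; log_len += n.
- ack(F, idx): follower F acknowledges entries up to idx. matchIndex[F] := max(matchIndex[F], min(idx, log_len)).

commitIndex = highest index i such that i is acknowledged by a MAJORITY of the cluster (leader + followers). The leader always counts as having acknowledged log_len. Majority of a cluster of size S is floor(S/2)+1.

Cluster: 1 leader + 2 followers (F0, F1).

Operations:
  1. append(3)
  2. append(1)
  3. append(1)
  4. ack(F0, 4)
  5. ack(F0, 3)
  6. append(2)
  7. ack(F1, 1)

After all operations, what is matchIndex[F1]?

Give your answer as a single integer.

Answer: 1

Derivation:
Op 1: append 3 -> log_len=3
Op 2: append 1 -> log_len=4
Op 3: append 1 -> log_len=5
Op 4: F0 acks idx 4 -> match: F0=4 F1=0; commitIndex=4
Op 5: F0 acks idx 3 -> match: F0=4 F1=0; commitIndex=4
Op 6: append 2 -> log_len=7
Op 7: F1 acks idx 1 -> match: F0=4 F1=1; commitIndex=4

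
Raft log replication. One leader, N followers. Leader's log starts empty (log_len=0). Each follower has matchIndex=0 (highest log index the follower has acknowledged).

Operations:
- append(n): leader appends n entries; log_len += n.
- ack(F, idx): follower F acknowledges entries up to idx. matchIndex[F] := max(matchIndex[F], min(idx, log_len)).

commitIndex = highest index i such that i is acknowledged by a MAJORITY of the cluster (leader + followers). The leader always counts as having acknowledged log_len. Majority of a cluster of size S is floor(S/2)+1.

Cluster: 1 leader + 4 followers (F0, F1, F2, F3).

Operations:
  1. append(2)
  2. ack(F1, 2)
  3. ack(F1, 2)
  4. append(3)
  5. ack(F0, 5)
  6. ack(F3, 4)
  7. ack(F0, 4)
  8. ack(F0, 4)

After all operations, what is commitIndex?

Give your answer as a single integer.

Answer: 4

Derivation:
Op 1: append 2 -> log_len=2
Op 2: F1 acks idx 2 -> match: F0=0 F1=2 F2=0 F3=0; commitIndex=0
Op 3: F1 acks idx 2 -> match: F0=0 F1=2 F2=0 F3=0; commitIndex=0
Op 4: append 3 -> log_len=5
Op 5: F0 acks idx 5 -> match: F0=5 F1=2 F2=0 F3=0; commitIndex=2
Op 6: F3 acks idx 4 -> match: F0=5 F1=2 F2=0 F3=4; commitIndex=4
Op 7: F0 acks idx 4 -> match: F0=5 F1=2 F2=0 F3=4; commitIndex=4
Op 8: F0 acks idx 4 -> match: F0=5 F1=2 F2=0 F3=4; commitIndex=4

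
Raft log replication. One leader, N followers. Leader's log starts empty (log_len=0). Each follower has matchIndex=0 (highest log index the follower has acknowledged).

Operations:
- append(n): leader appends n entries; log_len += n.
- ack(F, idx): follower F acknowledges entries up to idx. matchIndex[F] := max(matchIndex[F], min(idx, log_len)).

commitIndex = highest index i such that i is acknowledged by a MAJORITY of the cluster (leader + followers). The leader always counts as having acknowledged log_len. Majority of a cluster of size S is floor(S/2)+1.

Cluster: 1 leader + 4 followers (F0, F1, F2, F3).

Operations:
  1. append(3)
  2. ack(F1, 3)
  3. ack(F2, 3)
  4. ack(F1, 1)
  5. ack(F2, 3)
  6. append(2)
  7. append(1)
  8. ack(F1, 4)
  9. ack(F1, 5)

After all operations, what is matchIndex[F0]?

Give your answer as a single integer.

Answer: 0

Derivation:
Op 1: append 3 -> log_len=3
Op 2: F1 acks idx 3 -> match: F0=0 F1=3 F2=0 F3=0; commitIndex=0
Op 3: F2 acks idx 3 -> match: F0=0 F1=3 F2=3 F3=0; commitIndex=3
Op 4: F1 acks idx 1 -> match: F0=0 F1=3 F2=3 F3=0; commitIndex=3
Op 5: F2 acks idx 3 -> match: F0=0 F1=3 F2=3 F3=0; commitIndex=3
Op 6: append 2 -> log_len=5
Op 7: append 1 -> log_len=6
Op 8: F1 acks idx 4 -> match: F0=0 F1=4 F2=3 F3=0; commitIndex=3
Op 9: F1 acks idx 5 -> match: F0=0 F1=5 F2=3 F3=0; commitIndex=3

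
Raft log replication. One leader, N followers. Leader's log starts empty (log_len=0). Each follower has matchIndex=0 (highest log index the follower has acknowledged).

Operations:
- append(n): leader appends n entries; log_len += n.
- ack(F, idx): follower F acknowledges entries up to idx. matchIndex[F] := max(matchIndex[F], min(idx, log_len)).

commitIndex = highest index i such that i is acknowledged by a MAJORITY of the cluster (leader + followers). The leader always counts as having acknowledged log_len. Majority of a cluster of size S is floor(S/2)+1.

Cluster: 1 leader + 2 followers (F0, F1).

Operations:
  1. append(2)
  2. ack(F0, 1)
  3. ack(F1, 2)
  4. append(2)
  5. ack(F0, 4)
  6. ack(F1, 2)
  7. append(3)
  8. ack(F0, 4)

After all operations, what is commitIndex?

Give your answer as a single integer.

Op 1: append 2 -> log_len=2
Op 2: F0 acks idx 1 -> match: F0=1 F1=0; commitIndex=1
Op 3: F1 acks idx 2 -> match: F0=1 F1=2; commitIndex=2
Op 4: append 2 -> log_len=4
Op 5: F0 acks idx 4 -> match: F0=4 F1=2; commitIndex=4
Op 6: F1 acks idx 2 -> match: F0=4 F1=2; commitIndex=4
Op 7: append 3 -> log_len=7
Op 8: F0 acks idx 4 -> match: F0=4 F1=2; commitIndex=4

Answer: 4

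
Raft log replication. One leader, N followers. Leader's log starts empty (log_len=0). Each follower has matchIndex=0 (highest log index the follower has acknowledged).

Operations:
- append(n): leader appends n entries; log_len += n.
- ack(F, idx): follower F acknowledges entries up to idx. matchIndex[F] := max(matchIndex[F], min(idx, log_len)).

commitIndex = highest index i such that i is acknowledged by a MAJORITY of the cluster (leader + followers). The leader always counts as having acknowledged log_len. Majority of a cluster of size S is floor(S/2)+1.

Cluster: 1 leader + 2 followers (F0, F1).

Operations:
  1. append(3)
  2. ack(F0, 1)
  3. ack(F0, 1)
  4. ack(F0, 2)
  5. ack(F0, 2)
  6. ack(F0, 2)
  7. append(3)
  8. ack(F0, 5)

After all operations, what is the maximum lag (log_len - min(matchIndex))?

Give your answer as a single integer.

Answer: 6

Derivation:
Op 1: append 3 -> log_len=3
Op 2: F0 acks idx 1 -> match: F0=1 F1=0; commitIndex=1
Op 3: F0 acks idx 1 -> match: F0=1 F1=0; commitIndex=1
Op 4: F0 acks idx 2 -> match: F0=2 F1=0; commitIndex=2
Op 5: F0 acks idx 2 -> match: F0=2 F1=0; commitIndex=2
Op 6: F0 acks idx 2 -> match: F0=2 F1=0; commitIndex=2
Op 7: append 3 -> log_len=6
Op 8: F0 acks idx 5 -> match: F0=5 F1=0; commitIndex=5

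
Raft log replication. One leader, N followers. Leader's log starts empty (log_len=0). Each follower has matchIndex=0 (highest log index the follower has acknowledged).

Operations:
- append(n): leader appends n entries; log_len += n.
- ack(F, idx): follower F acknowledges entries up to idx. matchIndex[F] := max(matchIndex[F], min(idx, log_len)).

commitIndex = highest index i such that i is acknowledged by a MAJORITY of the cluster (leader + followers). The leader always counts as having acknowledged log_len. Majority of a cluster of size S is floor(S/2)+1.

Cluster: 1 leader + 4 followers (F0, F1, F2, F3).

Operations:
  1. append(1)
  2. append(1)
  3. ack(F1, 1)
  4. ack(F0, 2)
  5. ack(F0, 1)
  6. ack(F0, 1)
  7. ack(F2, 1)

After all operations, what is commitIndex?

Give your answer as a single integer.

Op 1: append 1 -> log_len=1
Op 2: append 1 -> log_len=2
Op 3: F1 acks idx 1 -> match: F0=0 F1=1 F2=0 F3=0; commitIndex=0
Op 4: F0 acks idx 2 -> match: F0=2 F1=1 F2=0 F3=0; commitIndex=1
Op 5: F0 acks idx 1 -> match: F0=2 F1=1 F2=0 F3=0; commitIndex=1
Op 6: F0 acks idx 1 -> match: F0=2 F1=1 F2=0 F3=0; commitIndex=1
Op 7: F2 acks idx 1 -> match: F0=2 F1=1 F2=1 F3=0; commitIndex=1

Answer: 1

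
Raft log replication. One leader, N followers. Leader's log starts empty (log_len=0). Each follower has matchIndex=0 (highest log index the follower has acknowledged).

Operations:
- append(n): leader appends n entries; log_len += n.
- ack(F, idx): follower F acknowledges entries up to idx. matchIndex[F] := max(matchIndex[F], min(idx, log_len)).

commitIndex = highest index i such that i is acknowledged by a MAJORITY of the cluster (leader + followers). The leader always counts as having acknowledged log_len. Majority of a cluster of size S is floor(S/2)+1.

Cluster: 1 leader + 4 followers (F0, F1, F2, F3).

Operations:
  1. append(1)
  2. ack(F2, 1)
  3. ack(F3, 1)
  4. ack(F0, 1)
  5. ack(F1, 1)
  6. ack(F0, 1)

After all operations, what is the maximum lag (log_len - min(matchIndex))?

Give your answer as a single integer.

Answer: 0

Derivation:
Op 1: append 1 -> log_len=1
Op 2: F2 acks idx 1 -> match: F0=0 F1=0 F2=1 F3=0; commitIndex=0
Op 3: F3 acks idx 1 -> match: F0=0 F1=0 F2=1 F3=1; commitIndex=1
Op 4: F0 acks idx 1 -> match: F0=1 F1=0 F2=1 F3=1; commitIndex=1
Op 5: F1 acks idx 1 -> match: F0=1 F1=1 F2=1 F3=1; commitIndex=1
Op 6: F0 acks idx 1 -> match: F0=1 F1=1 F2=1 F3=1; commitIndex=1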